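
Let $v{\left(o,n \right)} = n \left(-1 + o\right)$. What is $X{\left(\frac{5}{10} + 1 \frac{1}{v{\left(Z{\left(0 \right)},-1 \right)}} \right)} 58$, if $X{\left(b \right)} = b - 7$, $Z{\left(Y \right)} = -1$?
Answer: $-348$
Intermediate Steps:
$X{\left(b \right)} = -7 + b$
$X{\left(\frac{5}{10} + 1 \frac{1}{v{\left(Z{\left(0 \right)},-1 \right)}} \right)} 58 = \left(-7 + \left(\frac{5}{10} + 1 \frac{1}{\left(-1\right) \left(-1 - 1\right)}\right)\right) 58 = \left(-7 + \left(5 \cdot \frac{1}{10} + 1 \frac{1}{\left(-1\right) \left(-2\right)}\right)\right) 58 = \left(-7 + \left(\frac{1}{2} + 1 \cdot \frac{1}{2}\right)\right) 58 = \left(-7 + \left(\frac{1}{2} + \frac{1}{2}\right)\right) 58 = \left(-7 + 1\right) 58 = \left(-6\right) 58 = -348$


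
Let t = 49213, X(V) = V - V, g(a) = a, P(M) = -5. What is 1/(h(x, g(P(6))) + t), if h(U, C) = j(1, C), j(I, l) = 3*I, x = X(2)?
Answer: 1/49216 ≈ 2.0319e-5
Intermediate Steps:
X(V) = 0
x = 0
h(U, C) = 3 (h(U, C) = 3*1 = 3)
1/(h(x, g(P(6))) + t) = 1/(3 + 49213) = 1/49216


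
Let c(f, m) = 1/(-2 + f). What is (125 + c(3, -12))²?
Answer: 15876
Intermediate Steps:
(125 + c(3, -12))² = (125 + 1/(-2 + 3))² = (125 + 1/1)² = (125 + 1)² = 126² = 15876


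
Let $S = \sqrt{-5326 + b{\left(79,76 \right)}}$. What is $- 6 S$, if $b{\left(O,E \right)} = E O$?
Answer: $- 6 \sqrt{678} \approx -156.23$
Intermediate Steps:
$S = \sqrt{678}$ ($S = \sqrt{-5326 + 76 \cdot 79} = \sqrt{-5326 + 6004} = \sqrt{678} \approx 26.038$)
$- 6 S = - 6 \sqrt{678}$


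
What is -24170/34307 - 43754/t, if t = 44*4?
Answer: -752661199/3019016 ≈ -249.31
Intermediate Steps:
t = 176
-24170/34307 - 43754/t = -24170/34307 - 43754/176 = -24170*1/34307 - 43754*1/176 = -24170/34307 - 21877/88 = -752661199/3019016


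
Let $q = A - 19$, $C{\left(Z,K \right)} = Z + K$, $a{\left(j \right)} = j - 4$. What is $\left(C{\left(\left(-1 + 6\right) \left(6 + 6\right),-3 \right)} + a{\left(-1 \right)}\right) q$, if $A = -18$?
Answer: $-1924$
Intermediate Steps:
$a{\left(j \right)} = -4 + j$
$C{\left(Z,K \right)} = K + Z$
$q = -37$ ($q = -18 - 19 = -37$)
$\left(C{\left(\left(-1 + 6\right) \left(6 + 6\right),-3 \right)} + a{\left(-1 \right)}\right) q = \left(\left(-3 + \left(-1 + 6\right) \left(6 + 6\right)\right) - 5\right) \left(-37\right) = \left(\left(-3 + 5 \cdot 12\right) - 5\right) \left(-37\right) = \left(\left(-3 + 60\right) - 5\right) \left(-37\right) = \left(57 - 5\right) \left(-37\right) = 52 \left(-37\right) = -1924$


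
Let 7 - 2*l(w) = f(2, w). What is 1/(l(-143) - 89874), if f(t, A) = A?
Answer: -1/89799 ≈ -1.1136e-5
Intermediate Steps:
l(w) = 7/2 - w/2
1/(l(-143) - 89874) = 1/((7/2 - ½*(-143)) - 89874) = 1/((7/2 + 143/2) - 89874) = 1/(75 - 89874) = 1/(-89799) = -1/89799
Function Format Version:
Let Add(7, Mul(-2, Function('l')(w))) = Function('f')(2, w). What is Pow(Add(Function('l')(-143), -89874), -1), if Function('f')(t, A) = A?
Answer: Rational(-1, 89799) ≈ -1.1136e-5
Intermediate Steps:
Function('l')(w) = Add(Rational(7, 2), Mul(Rational(-1, 2), w))
Pow(Add(Function('l')(-143), -89874), -1) = Pow(Add(Add(Rational(7, 2), Mul(Rational(-1, 2), -143)), -89874), -1) = Pow(Add(Add(Rational(7, 2), Rational(143, 2)), -89874), -1) = Pow(Add(75, -89874), -1) = Pow(-89799, -1) = Rational(-1, 89799)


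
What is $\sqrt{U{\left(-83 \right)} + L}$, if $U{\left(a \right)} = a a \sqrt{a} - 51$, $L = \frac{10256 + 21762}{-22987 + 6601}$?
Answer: $\frac{\sqrt{-3554549436 + 462425840361 i \sqrt{83}}}{8193} \approx 177.07 + 177.22 i$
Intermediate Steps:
$L = - \frac{16009}{8193}$ ($L = \frac{32018}{-16386} = 32018 \left(- \frac{1}{16386}\right) = - \frac{16009}{8193} \approx -1.954$)
$U{\left(a \right)} = -51 + a^{\frac{5}{2}}$ ($U{\left(a \right)} = a^{2} \sqrt{a} - 51 = a^{\frac{5}{2}} - 51 = -51 + a^{\frac{5}{2}}$)
$\sqrt{U{\left(-83 \right)} + L} = \sqrt{\left(-51 + \left(-83\right)^{\frac{5}{2}}\right) - \frac{16009}{8193}} = \sqrt{\left(-51 + 6889 i \sqrt{83}\right) - \frac{16009}{8193}} = \sqrt{- \frac{433852}{8193} + 6889 i \sqrt{83}}$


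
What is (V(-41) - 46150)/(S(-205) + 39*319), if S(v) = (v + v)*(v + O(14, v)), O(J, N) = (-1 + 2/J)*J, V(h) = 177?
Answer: -45973/101411 ≈ -0.45333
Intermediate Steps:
O(J, N) = J*(-1 + 2/J)
S(v) = 2*v*(-12 + v) (S(v) = (v + v)*(v + (2 - 1*14)) = (2*v)*(v + (2 - 14)) = (2*v)*(v - 12) = (2*v)*(-12 + v) = 2*v*(-12 + v))
(V(-41) - 46150)/(S(-205) + 39*319) = (177 - 46150)/(2*(-205)*(-12 - 205) + 39*319) = -45973/(2*(-205)*(-217) + 12441) = -45973/(88970 + 12441) = -45973/101411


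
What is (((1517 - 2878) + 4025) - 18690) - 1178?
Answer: -17204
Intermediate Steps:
(((1517 - 2878) + 4025) - 18690) - 1178 = ((-1361 + 4025) - 18690) - 1178 = (2664 - 18690) - 1178 = -16026 - 1178 = -17204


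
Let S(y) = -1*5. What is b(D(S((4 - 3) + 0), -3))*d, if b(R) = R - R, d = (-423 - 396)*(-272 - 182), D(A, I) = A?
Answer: 0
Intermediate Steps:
S(y) = -5
d = 371826 (d = -819*(-454) = 371826)
b(R) = 0
b(D(S((4 - 3) + 0), -3))*d = 0*371826 = 0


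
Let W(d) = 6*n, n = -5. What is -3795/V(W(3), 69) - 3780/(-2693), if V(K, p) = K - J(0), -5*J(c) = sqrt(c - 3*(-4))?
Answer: 1291659315/10093364 + 6325*sqrt(3)/3748 ≈ 130.89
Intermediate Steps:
J(c) = -sqrt(12 + c)/5 (J(c) = -sqrt(c - 3*(-4))/5 = -sqrt(c + 12)/5 = -sqrt(12 + c)/5)
W(d) = -30 (W(d) = 6*(-5) = -30)
V(K, p) = K + 2*sqrt(3)/5 (V(K, p) = K - (-1)*sqrt(12 + 0)/5 = K - (-1)*sqrt(12)/5 = K - (-1)*2*sqrt(3)/5 = K - (-2)*sqrt(3)/5 = K + 2*sqrt(3)/5)
-3795/V(W(3), 69) - 3780/(-2693) = -3795/(-30 + 2*sqrt(3)/5) - 3780/(-2693) = -3795/(-30 + 2*sqrt(3)/5) - 3780*(-1/2693) = -3795/(-30 + 2*sqrt(3)/5) + 3780/2693 = 3780/2693 - 3795/(-30 + 2*sqrt(3)/5)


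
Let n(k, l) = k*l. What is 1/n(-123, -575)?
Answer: 1/70725 ≈ 1.4139e-5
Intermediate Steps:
1/n(-123, -575) = 1/(-123*(-575)) = 1/70725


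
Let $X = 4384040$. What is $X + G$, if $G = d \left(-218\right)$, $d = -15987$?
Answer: $7869206$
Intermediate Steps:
$G = 3485166$ ($G = \left(-15987\right) \left(-218\right) = 3485166$)
$X + G = 4384040 + 3485166 = 7869206$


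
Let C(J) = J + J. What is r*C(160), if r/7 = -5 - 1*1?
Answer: -13440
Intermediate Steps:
r = -42 (r = 7*(-5 - 1*1) = 7*(-5 - 1) = 7*(-6) = -42)
C(J) = 2*J
r*C(160) = -84*160 = -42*320 = -13440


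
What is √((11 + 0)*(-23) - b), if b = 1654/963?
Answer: I*√26246351/321 ≈ 15.96*I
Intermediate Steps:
b = 1654/963 (b = 1654*(1/963) = 1654/963 ≈ 1.7175)
√((11 + 0)*(-23) - b) = √((11 + 0)*(-23) - 1*1654/963) = √(11*(-23) - 1654/963) = √(-253 - 1654/963) = √(-245293/963) = I*√26246351/321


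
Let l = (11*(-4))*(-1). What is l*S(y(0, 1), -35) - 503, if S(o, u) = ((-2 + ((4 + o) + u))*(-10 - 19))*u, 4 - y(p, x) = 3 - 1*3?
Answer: -1295643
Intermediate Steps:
y(p, x) = 4 (y(p, x) = 4 - (3 - 1*3) = 4 - (3 - 3) = 4 - 1*0 = 4 + 0 = 4)
S(o, u) = u*(-58 - 29*o - 29*u) (S(o, u) = ((-2 + (4 + o + u))*(-29))*u = ((2 + o + u)*(-29))*u = (-58 - 29*o - 29*u)*u = u*(-58 - 29*o - 29*u))
l = 44 (l = -44*(-1) = 44)
l*S(y(0, 1), -35) - 503 = 44*(-29*(-35)*(2 + 4 - 35)) - 503 = 44*(-29*(-35)*(-29)) - 503 = 44*(-29435) - 503 = -1295140 - 503 = -1295643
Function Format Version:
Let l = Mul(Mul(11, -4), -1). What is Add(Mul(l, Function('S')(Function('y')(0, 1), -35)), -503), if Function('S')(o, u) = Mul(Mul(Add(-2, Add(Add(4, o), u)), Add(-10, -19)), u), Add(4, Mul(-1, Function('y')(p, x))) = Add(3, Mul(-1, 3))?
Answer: -1295643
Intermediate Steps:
Function('y')(p, x) = 4 (Function('y')(p, x) = Add(4, Mul(-1, Add(3, Mul(-1, 3)))) = Add(4, Mul(-1, Add(3, -3))) = Add(4, Mul(-1, 0)) = Add(4, 0) = 4)
Function('S')(o, u) = Mul(u, Add(-58, Mul(-29, o), Mul(-29, u))) (Function('S')(o, u) = Mul(Mul(Add(-2, Add(4, o, u)), -29), u) = Mul(Mul(Add(2, o, u), -29), u) = Mul(Add(-58, Mul(-29, o), Mul(-29, u)), u) = Mul(u, Add(-58, Mul(-29, o), Mul(-29, u))))
l = 44 (l = Mul(-44, -1) = 44)
Add(Mul(l, Function('S')(Function('y')(0, 1), -35)), -503) = Add(Mul(44, Mul(-29, -35, Add(2, 4, -35))), -503) = Add(Mul(44, Mul(-29, -35, -29)), -503) = Add(Mul(44, -29435), -503) = Add(-1295140, -503) = -1295643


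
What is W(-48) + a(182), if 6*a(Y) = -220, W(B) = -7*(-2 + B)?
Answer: 940/3 ≈ 313.33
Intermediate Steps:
W(B) = 14 - 7*B
a(Y) = -110/3 (a(Y) = (⅙)*(-220) = -110/3)
W(-48) + a(182) = (14 - 7*(-48)) - 110/3 = (14 + 336) - 110/3 = 350 - 110/3 = 940/3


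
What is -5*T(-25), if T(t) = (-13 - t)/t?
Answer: 12/5 ≈ 2.4000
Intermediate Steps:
T(t) = (-13 - t)/t
-5*T(-25) = -5*(-13 - 1*(-25))/(-25) = -(-1)*(-13 + 25)/5 = -(-1)*12/5 = -5*(-12/25) = 12/5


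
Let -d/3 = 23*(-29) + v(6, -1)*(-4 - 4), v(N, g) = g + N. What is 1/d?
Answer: 1/2121 ≈ 0.00047148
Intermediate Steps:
v(N, g) = N + g
d = 2121 (d = -3*(23*(-29) + (6 - 1)*(-4 - 4)) = -3*(-667 + 5*(-8)) = -3*(-667 - 40) = -3*(-707) = 2121)
1/d = 1/2121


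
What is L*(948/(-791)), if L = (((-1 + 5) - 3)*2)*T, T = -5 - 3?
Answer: 15168/791 ≈ 19.176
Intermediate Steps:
T = -8
L = -16 (L = (((-1 + 5) - 3)*2)*(-8) = ((4 - 3)*2)*(-8) = (1*2)*(-8) = 2*(-8) = -16)
L*(948/(-791)) = -15168/(-791) = -15168*(-1)/791 = -16*(-948/791) = 15168/791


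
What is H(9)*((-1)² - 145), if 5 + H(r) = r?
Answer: -576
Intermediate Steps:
H(r) = -5 + r
H(9)*((-1)² - 145) = (-5 + 9)*((-1)² - 145) = 4*(1 - 145) = 4*(-144) = -576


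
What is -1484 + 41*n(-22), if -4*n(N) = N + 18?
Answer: -1443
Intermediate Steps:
n(N) = -9/2 - N/4 (n(N) = -(N + 18)/4 = -(18 + N)/4 = -9/2 - N/4)
-1484 + 41*n(-22) = -1484 + 41*(-9/2 - ¼*(-22)) = -1484 + 41*(-9/2 + 11/2) = -1484 + 41*1 = -1484 + 41 = -1443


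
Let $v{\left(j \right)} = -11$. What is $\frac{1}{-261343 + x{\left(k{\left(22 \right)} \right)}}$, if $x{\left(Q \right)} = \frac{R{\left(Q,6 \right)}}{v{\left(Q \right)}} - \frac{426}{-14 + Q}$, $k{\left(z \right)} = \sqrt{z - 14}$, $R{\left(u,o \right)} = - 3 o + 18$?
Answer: $- \frac{6140815}{1604664206023} - \frac{213 \sqrt{2}}{3209328412046} \approx -3.8269 \cdot 10^{-6}$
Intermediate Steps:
$R{\left(u,o \right)} = 18 - 3 o$
$k{\left(z \right)} = \sqrt{-14 + z}$
$x{\left(Q \right)} = - \frac{426}{-14 + Q}$ ($x{\left(Q \right)} = \frac{18 - 18}{-11} - \frac{426}{-14 + Q} = \left(18 - 18\right) \left(- \frac{1}{11}\right) - \frac{426}{-14 + Q} = 0 \left(- \frac{1}{11}\right) - \frac{426}{-14 + Q} = 0 - \frac{426}{-14 + Q} = - \frac{426}{-14 + Q}$)
$\frac{1}{-261343 + x{\left(k{\left(22 \right)} \right)}} = \frac{1}{-261343 - \frac{426}{-14 + \sqrt{-14 + 22}}} = \frac{1}{-261343 - \frac{426}{-14 + \sqrt{8}}} = \frac{1}{-261343 - \frac{426}{-14 + 2 \sqrt{2}}}$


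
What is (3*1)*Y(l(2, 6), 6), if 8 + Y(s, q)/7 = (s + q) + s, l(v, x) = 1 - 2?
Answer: -84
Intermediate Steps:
l(v, x) = -1
Y(s, q) = -56 + 7*q + 14*s (Y(s, q) = -56 + 7*((s + q) + s) = -56 + 7*((q + s) + s) = -56 + 7*(q + 2*s) = -56 + (7*q + 14*s) = -56 + 7*q + 14*s)
(3*1)*Y(l(2, 6), 6) = (3*1)*(-56 + 7*6 + 14*(-1)) = 3*(-56 + 42 - 14) = 3*(-28) = -84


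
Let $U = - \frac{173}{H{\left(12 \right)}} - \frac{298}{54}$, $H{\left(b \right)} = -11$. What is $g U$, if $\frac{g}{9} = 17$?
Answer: $\frac{51544}{33} \approx 1561.9$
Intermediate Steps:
$g = 153$ ($g = 9 \cdot 17 = 153$)
$U = \frac{3032}{297}$ ($U = - \frac{173}{-11} - \frac{298}{54} = \left(-173\right) \left(- \frac{1}{11}\right) - \frac{149}{27} = \frac{173}{11} - \frac{149}{27} = \frac{3032}{297} \approx 10.209$)
$g U = 153 \cdot \frac{3032}{297} = \frac{51544}{33}$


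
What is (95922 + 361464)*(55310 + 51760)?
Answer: 48972319020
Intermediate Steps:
(95922 + 361464)*(55310 + 51760) = 457386*107070 = 48972319020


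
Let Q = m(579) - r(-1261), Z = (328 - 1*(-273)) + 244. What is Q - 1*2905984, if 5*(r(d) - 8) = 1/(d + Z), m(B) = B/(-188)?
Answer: -284090078953/97760 ≈ -2.9060e+6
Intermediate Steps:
m(B) = -B/188 (m(B) = B*(-1/188) = -B/188)
Z = 845 (Z = (328 + 273) + 244 = 601 + 244 = 845)
r(d) = 8 + 1/(5*(845 + d)) (r(d) = 8 + 1/(5*(d + 845)) = 8 + 1/(5*(845 + d)))
Q = -1083113/97760 (Q = -1/188*579 - (33801 + 40*(-1261))/(5*(845 - 1261)) = -579/188 - (33801 - 50440)/(5*(-416)) = -579/188 - (-1)*(-16639)/(5*416) = -579/188 - 1*16639/2080 = -579/188 - 16639/2080 = -1083113/97760 ≈ -11.079)
Q - 1*2905984 = -1083113/97760 - 1*2905984 = -1083113/97760 - 2905984 = -284090078953/97760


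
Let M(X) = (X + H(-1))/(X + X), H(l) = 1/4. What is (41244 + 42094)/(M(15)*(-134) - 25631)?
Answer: -5000280/1541947 ≈ -3.2428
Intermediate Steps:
H(l) = ¼
M(X) = (¼ + X)/(2*X) (M(X) = (X + ¼)/(X + X) = (¼ + X)/((2*X)) = (¼ + X)*(1/(2*X)) = (¼ + X)/(2*X))
(41244 + 42094)/(M(15)*(-134) - 25631) = (41244 + 42094)/(((⅛)*(1 + 4*15)/15)*(-134) - 25631) = 83338/(((⅛)*(1/15)*(1 + 60))*(-134) - 25631) = 83338/(((⅛)*(1/15)*61)*(-134) - 25631) = 83338/((61/120)*(-134) - 25631) = 83338/(-4087/60 - 25631) = 83338/(-1541947/60) = 83338*(-60/1541947) = -5000280/1541947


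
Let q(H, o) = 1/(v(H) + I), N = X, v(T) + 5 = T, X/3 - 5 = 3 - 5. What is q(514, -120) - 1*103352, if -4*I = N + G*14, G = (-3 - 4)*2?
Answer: -229751492/2223 ≈ -1.0335e+5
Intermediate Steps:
G = -14 (G = -7*2 = -14)
X = 9 (X = 15 + 3*(3 - 5) = 15 + 3*(-2) = 15 - 6 = 9)
v(T) = -5 + T
N = 9
I = 187/4 (I = -(9 - 14*14)/4 = -(9 - 196)/4 = -¼*(-187) = 187/4 ≈ 46.750)
q(H, o) = 1/(167/4 + H) (q(H, o) = 1/((-5 + H) + 187/4) = 1/(167/4 + H))
q(514, -120) - 1*103352 = 4/(167 + 4*514) - 1*103352 = 4/(167 + 2056) - 103352 = 4/2223 - 103352 = -229751492/2223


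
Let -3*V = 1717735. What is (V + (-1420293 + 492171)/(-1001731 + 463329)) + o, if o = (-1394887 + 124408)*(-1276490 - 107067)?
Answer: 1419588030833056657/807603 ≈ 1.7578e+12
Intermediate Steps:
V = -1717735/3 (V = -⅓*1717735 = -1717735/3 ≈ -5.7258e+5)
o = 1757780113803 (o = -1270479*(-1383557) = 1757780113803)
(V + (-1420293 + 492171)/(-1001731 + 463329)) + o = (-1717735/3 + (-1420293 + 492171)/(-1001731 + 463329)) + 1757780113803 = (-1717735/3 - 928122/(-538402)) + 1757780113803 = (-1717735/3 - 928122*(-1/538402)) + 1757780113803 = (-1717735/3 + 464061/269201) + 1757780113803 = -462414587552/807603 + 1757780113803 = 1419588030833056657/807603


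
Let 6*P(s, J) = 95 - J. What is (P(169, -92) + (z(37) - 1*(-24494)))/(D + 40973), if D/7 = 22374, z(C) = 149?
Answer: 148045/1185546 ≈ 0.12487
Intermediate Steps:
P(s, J) = 95/6 - J/6 (P(s, J) = (95 - J)/6 = 95/6 - J/6)
D = 156618 (D = 7*22374 = 156618)
(P(169, -92) + (z(37) - 1*(-24494)))/(D + 40973) = ((95/6 - 1/6*(-92)) + (149 - 1*(-24494)))/(156618 + 40973) = ((95/6 + 46/3) + (149 + 24494))/197591 = (187/6 + 24643)*(1/197591) = (148045/6)*(1/197591) = 148045/1185546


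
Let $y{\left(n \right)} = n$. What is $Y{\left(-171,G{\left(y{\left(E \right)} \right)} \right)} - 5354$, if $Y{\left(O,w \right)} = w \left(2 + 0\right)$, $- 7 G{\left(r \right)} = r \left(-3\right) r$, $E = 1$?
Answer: $- \frac{37472}{7} \approx -5353.1$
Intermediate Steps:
$G{\left(r \right)} = \frac{3 r^{2}}{7}$ ($G{\left(r \right)} = - \frac{r \left(-3\right) r}{7} = - \frac{- 3 r r}{7} = - \frac{\left(-3\right) r^{2}}{7} = \frac{3 r^{2}}{7}$)
$Y{\left(O,w \right)} = 2 w$ ($Y{\left(O,w \right)} = w 2 = 2 w$)
$Y{\left(-171,G{\left(y{\left(E \right)} \right)} \right)} - 5354 = 2 \frac{3 \cdot 1^{2}}{7} - 5354 = 2 \cdot \frac{3}{7} \cdot 1 - 5354 = 2 \cdot \frac{3}{7} - 5354 = \frac{6}{7} - 5354 = - \frac{37472}{7}$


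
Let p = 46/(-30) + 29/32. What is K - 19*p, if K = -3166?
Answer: -1513961/480 ≈ -3154.1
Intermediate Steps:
p = -301/480 (p = 46*(-1/30) + 29*(1/32) = -23/15 + 29/32 = -301/480 ≈ -0.62708)
K - 19*p = -3166 - 19*(-301)/480 = -3166 - 1*(-5719/480) = -3166 + 5719/480 = -1513961/480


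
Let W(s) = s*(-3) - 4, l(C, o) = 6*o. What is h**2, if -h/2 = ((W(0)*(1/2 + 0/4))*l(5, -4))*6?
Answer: 331776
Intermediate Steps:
W(s) = -4 - 3*s (W(s) = -3*s - 4 = -4 - 3*s)
h = -576 (h = -2*((-4 - 3*0)*(1/2 + 0/4))*(6*(-4))*6 = -2*((-4 + 0)*(1*(1/2) + 0*(1/4)))*(-24)*6 = -2*-4*(1/2 + 0)*(-24)*6 = -2*-4*1/2*(-24)*6 = -2*(-2*(-24))*6 = -96*6 = -2*288 = -576)
h**2 = (-576)**2 = 331776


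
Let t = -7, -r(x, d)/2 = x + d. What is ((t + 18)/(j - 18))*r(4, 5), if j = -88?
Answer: 99/53 ≈ 1.8679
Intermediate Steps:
r(x, d) = -2*d - 2*x (r(x, d) = -2*(x + d) = -2*(d + x) = -2*d - 2*x)
((t + 18)/(j - 18))*r(4, 5) = ((-7 + 18)/(-88 - 18))*(-2*5 - 2*4) = (11/(-106))*(-10 - 8) = (11*(-1/106))*(-18) = -11/106*(-18) = 99/53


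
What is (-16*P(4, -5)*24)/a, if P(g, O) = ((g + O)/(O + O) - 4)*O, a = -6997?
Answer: 7488/6997 ≈ 1.0702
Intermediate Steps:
P(g, O) = O*(-4 + (O + g)/(2*O)) (P(g, O) = ((O + g)/((2*O)) - 4)*O = ((O + g)*(1/(2*O)) - 4)*O = ((O + g)/(2*O) - 4)*O = (-4 + (O + g)/(2*O))*O = O*(-4 + (O + g)/(2*O)))
(-16*P(4, -5)*24)/a = (-16*((1/2)*4 - 7/2*(-5))*24)/(-6997) = (-16*(2 + 35/2)*24)*(-1/6997) = (-16*39/2*24)*(-1/6997) = -312*24*(-1/6997) = -7488*(-1/6997) = 7488/6997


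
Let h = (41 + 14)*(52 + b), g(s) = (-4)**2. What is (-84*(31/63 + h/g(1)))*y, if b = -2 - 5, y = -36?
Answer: 469263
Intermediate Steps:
g(s) = 16
b = -7
h = 2475 (h = (41 + 14)*(52 - 7) = 55*45 = 2475)
(-84*(31/63 + h/g(1)))*y = -84*(31/63 + 2475/16)*(-36) = -84*156421/1008*(-36) = -156421/12*(-36) = 469263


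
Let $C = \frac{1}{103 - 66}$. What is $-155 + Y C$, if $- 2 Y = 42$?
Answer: $- \frac{5756}{37} \approx -155.57$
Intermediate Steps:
$Y = -21$ ($Y = \left(- \frac{1}{2}\right) 42 = -21$)
$C = \frac{1}{37} \approx 0.027027$
$-155 + Y C = -155 - \frac{21}{37} = - \frac{5756}{37}$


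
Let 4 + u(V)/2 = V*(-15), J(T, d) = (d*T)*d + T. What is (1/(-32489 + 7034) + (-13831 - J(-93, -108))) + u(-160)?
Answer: 27384641729/25455 ≈ 1.0758e+6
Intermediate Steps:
J(T, d) = T + T*d² (J(T, d) = (T*d)*d + T = T*d² + T = T + T*d²)
u(V) = -8 - 30*V (u(V) = -8 + 2*(V*(-15)) = -8 + 2*(-15*V) = -8 - 30*V)
(1/(-32489 + 7034) + (-13831 - J(-93, -108))) + u(-160) = (1/(-32489 + 7034) + (-13831 - (-93)*(1 + (-108)²))) + (-8 - 30*(-160)) = (1/(-25455) + (-13831 - (-93)*(1 + 11664))) + (-8 + 4800) = (-1/25455 + (-13831 - (-93)*11665)) + 4792 = (-1/25455 + (-13831 - 1*(-1084845))) + 4792 = (-1/25455 + (-13831 + 1084845)) + 4792 = (-1/25455 + 1071014) + 4792 = 27262661369/25455 + 4792 = 27384641729/25455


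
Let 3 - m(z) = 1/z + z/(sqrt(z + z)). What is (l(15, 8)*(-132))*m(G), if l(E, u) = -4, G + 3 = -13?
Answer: 1617 - 1056*I*sqrt(2) ≈ 1617.0 - 1493.4*I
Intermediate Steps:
G = -16 (G = -3 - 13 = -16)
m(z) = 3 - 1/z - sqrt(2)*sqrt(z)/2 (m(z) = 3 - (1/z + z/(sqrt(z + z))) = 3 - (1/z + z/(sqrt(2*z))) = 3 - (1/z + z/((sqrt(2)*sqrt(z)))) = 3 - (1/z + z*(sqrt(2)/(2*sqrt(z)))) = 3 - (1/z + sqrt(2)*sqrt(z)/2) = 3 + (-1/z - sqrt(2)*sqrt(z)/2) = 3 - 1/z - sqrt(2)*sqrt(z)/2)
(l(15, 8)*(-132))*m(G) = (-4*(-132))*(3 - 1/(-16) - sqrt(2)*sqrt(-16)/2) = 528*(3 - 1*(-1/16) - sqrt(2)*4*I/2) = 528*(3 + 1/16 - 2*I*sqrt(2)) = 528*(49/16 - 2*I*sqrt(2)) = 1617 - 1056*I*sqrt(2)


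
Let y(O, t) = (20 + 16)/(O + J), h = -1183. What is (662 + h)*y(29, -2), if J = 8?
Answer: -18756/37 ≈ -506.92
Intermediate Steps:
y(O, t) = 36/(8 + O) (y(O, t) = (20 + 16)/(O + 8) = 36/(8 + O))
(662 + h)*y(29, -2) = (662 - 1183)*(36/(8 + 29)) = -18756/37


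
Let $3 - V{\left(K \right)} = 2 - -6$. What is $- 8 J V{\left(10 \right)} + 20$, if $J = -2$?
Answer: $-60$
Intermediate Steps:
$V{\left(K \right)} = -5$ ($V{\left(K \right)} = 3 - \left(2 - -6\right) = 3 - \left(2 + 6\right) = 3 - 8 = -5$)
$- 8 J V{\left(10 \right)} + 20 = \left(-8\right) \left(-2\right) \left(-5\right) + 20 = 16 \left(-5\right) + 20 = -80 + 20 = -60$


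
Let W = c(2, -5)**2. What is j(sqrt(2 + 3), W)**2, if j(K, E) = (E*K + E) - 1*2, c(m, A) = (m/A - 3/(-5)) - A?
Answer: 2676756/625 + 846352*sqrt(5)/625 ≈ 7310.8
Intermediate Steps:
c(m, A) = 3/5 - A + m/A (c(m, A) = (m/A - 3*(-1/5)) - A = (m/A + 3/5) - A = (3/5 + m/A) - A = 3/5 - A + m/A)
W = 676/25 (W = (3/5 - 1*(-5) + 2/(-5))**2 = (3/5 + 5 + 2*(-1/5))**2 = (3/5 + 5 - 2/5)**2 = (26/5)**2 = 676/25 ≈ 27.040)
j(K, E) = -2 + E + E*K (j(K, E) = (E + E*K) - 2 = -2 + E + E*K)
j(sqrt(2 + 3), W)**2 = (-2 + 676/25 + 676*sqrt(2 + 3)/25)**2 = (-2 + 676/25 + 676*sqrt(5)/25)**2 = (626/25 + 676*sqrt(5)/25)**2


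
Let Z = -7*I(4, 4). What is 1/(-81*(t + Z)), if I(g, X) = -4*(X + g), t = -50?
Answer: -1/14094 ≈ -7.0952e-5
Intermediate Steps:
I(g, X) = -4*X - 4*g
Z = 224 (Z = -7*(-4*4 - 4*4) = -7*(-16 - 16) = -7*(-32) = 224)
1/(-81*(t + Z)) = 1/(-81*(-50 + 224)) = 1/(-81*174) = 1/(-14094) = -1/14094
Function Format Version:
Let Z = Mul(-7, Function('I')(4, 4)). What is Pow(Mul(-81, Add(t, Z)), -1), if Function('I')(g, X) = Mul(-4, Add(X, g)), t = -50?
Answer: Rational(-1, 14094) ≈ -7.0952e-5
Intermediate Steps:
Function('I')(g, X) = Add(Mul(-4, X), Mul(-4, g))
Z = 224 (Z = Mul(-7, Add(Mul(-4, 4), Mul(-4, 4))) = Mul(-7, Add(-16, -16)) = Mul(-7, -32) = 224)
Pow(Mul(-81, Add(t, Z)), -1) = Pow(Mul(-81, Add(-50, 224)), -1) = Pow(Mul(-81, 174), -1) = Pow(-14094, -1) = Rational(-1, 14094)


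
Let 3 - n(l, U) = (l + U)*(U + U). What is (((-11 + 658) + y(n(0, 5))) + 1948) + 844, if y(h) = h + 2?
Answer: 3394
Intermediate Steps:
n(l, U) = 3 - 2*U*(U + l) (n(l, U) = 3 - (l + U)*(U + U) = 3 - (U + l)*2*U = 3 - 2*U*(U + l))
y(h) = 2 + h
(((-11 + 658) + y(n(0, 5))) + 1948) + 844 = (((-11 + 658) + (2 + (3 - 2*5**2 - 2*5*0))) + 1948) + 844 = ((647 + (2 + (3 - 2*25 + 0))) + 1948) + 844 = ((647 + (2 + (3 - 50 + 0))) + 1948) + 844 = ((647 + (2 - 47)) + 1948) + 844 = ((647 - 45) + 1948) + 844 = (602 + 1948) + 844 = 2550 + 844 = 3394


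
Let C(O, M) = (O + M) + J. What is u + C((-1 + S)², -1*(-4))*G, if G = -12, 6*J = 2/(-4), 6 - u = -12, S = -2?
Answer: -137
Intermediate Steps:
u = 18 (u = 6 - 1*(-12) = 6 + 12 = 18)
J = -1/12 (J = (2/(-4))/6 = (2*(-¼))/6 = (⅙)*(-½) = -1/12 ≈ -0.083333)
C(O, M) = -1/12 + M + O (C(O, M) = (O + M) - 1/12 = (M + O) - 1/12 = -1/12 + M + O)
u + C((-1 + S)², -1*(-4))*G = 18 + (-1/12 - 1*(-4) + (-1 - 2)²)*(-12) = 18 + (-1/12 + 4 + (-3)²)*(-12) = 18 + (-1/12 + 4 + 9)*(-12) = 18 + (155/12)*(-12) = 18 - 155 = -137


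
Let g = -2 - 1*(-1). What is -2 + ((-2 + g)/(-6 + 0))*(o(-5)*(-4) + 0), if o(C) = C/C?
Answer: -4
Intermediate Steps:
g = -1 (g = -2 + 1 = -1)
o(C) = 1
-2 + ((-2 + g)/(-6 + 0))*(o(-5)*(-4) + 0) = -2 + ((-2 - 1)/(-6 + 0))*(1*(-4) + 0) = -2 + (-3/(-6))*(-4 + 0) = -2 - 3*(-⅙)*(-4) = -2 + (½)*(-4) = -2 - 2 = -4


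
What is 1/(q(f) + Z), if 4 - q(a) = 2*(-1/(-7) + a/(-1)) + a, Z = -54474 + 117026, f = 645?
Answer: 7/442405 ≈ 1.5823e-5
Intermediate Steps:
Z = 62552
q(a) = 26/7 + a (q(a) = 4 - (2*(-1/(-7) + a/(-1)) + a) = 4 - (2*(-1*(-⅐) + a*(-1)) + a) = 4 - (2*(⅐ - a) + a) = 4 - ((2/7 - 2*a) + a) = 4 - (2/7 - a) = 4 + (-2/7 + a) = 26/7 + a)
1/(q(f) + Z) = 1/((26/7 + 645) + 62552) = 1/(4541/7 + 62552) = 1/(442405/7) = 7/442405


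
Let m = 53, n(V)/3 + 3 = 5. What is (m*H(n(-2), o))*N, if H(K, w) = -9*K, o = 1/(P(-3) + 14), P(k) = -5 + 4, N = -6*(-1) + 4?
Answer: -28620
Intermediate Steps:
N = 10 (N = 6 + 4 = 10)
n(V) = 6 (n(V) = -9 + 3*5 = -9 + 15 = 6)
P(k) = -1
o = 1/13 (o = 1/(-1 + 14) = 1/13 ≈ 0.076923)
(m*H(n(-2), o))*N = (53*(-9*6))*10 = (53*(-54))*10 = -2862*10 = -28620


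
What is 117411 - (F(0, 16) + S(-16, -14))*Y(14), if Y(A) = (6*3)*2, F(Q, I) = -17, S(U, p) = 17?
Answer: 117411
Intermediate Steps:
Y(A) = 36 (Y(A) = 18*2 = 36)
117411 - (F(0, 16) + S(-16, -14))*Y(14) = 117411 - (-17 + 17)*36 = 117411 - 0*36 = 117411 - 1*0 = 117411 + 0 = 117411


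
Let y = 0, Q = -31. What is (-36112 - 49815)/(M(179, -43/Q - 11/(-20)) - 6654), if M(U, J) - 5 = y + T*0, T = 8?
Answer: 85927/6649 ≈ 12.923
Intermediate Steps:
M(U, J) = 5 (M(U, J) = 5 + (0 + 8*0) = 5 + (0 + 0) = 5 + 0 = 5)
(-36112 - 49815)/(M(179, -43/Q - 11/(-20)) - 6654) = (-36112 - 49815)/(5 - 6654) = -85927/(-6649) = -85927*(-1/6649) = 85927/6649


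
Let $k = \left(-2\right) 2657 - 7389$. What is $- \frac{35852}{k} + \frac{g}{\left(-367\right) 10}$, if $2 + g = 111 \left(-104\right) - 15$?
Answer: $\frac{278436223}{46620010} \approx 5.9725$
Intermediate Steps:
$g = -11561$ ($g = -2 + \left(111 \left(-104\right) - 15\right) = -2 - 11559 = -11561$)
$k = -12703$ ($k = -5314 - 7389 = -12703$)
$- \frac{35852}{k} + \frac{g}{\left(-367\right) 10} = - \frac{35852}{-12703} - \frac{11561}{\left(-367\right) 10} = \left(-35852\right) \left(- \frac{1}{12703}\right) - \frac{11561}{-3670} = \frac{35852}{12703} - - \frac{11561}{3670} = \frac{35852}{12703} + \frac{11561}{3670} = \frac{278436223}{46620010}$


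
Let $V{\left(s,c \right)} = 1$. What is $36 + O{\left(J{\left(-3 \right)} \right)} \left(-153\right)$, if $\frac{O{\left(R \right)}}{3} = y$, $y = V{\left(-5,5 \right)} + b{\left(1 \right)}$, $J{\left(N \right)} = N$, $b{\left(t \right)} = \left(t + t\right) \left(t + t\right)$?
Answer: $-2259$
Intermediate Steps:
$b{\left(t \right)} = 4 t^{2}$ ($b{\left(t \right)} = 2 t 2 t = 4 t^{2}$)
$y = 5$ ($y = 1 + 4 \cdot 1^{2} = 1 + 4 \cdot 1 = 1 + 4 = 5$)
$O{\left(R \right)} = 15$ ($O{\left(R \right)} = 3 \cdot 5 = 15$)
$36 + O{\left(J{\left(-3 \right)} \right)} \left(-153\right) = 36 + 15 \left(-153\right) = 36 - 2295 = -2259$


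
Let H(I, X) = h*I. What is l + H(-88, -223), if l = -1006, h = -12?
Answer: 50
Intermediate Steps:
H(I, X) = -12*I
l + H(-88, -223) = -1006 - 12*(-88) = -1006 + 1056 = 50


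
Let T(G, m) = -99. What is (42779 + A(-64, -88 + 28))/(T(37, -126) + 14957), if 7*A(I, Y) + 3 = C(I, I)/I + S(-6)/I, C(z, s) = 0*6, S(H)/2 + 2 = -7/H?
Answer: 57494405/19969152 ≈ 2.8792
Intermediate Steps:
S(H) = -4 - 14/H (S(H) = -4 + 2*(-7/H) = -4 - 14/H)
C(z, s) = 0
A(I, Y) = -3/7 - 5/(21*I) (A(I, Y) = -3/7 + (0/I + (-4 - 14/(-6))/I)/7 = -3/7 + (0 + (-4 - 14*(-1/6))/I)/7 = -3/7 + (0 + (-4 + 7/3)/I)/7 = -3/7 + (0 - 5/(3*I))/7 = -3/7 + (-5/(3*I))/7 = -3/7 - 5/(21*I))
(42779 + A(-64, -88 + 28))/(T(37, -126) + 14957) = (42779 + (1/21)*(-5 - 9*(-64))/(-64))/(-99 + 14957) = (42779 + (1/21)*(-1/64)*(-5 + 576))/14858 = (42779 + (1/21)*(-1/64)*571)*(1/14858) = (42779 - 571/1344)*(1/14858) = (57494405/1344)*(1/14858) = 57494405/19969152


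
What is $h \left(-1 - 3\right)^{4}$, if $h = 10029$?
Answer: $2567424$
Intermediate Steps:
$h \left(-1 - 3\right)^{4} = 10029 \left(-1 - 3\right)^{4} = 10029 \left(-4\right)^{4} = 10029 \cdot 256 = 2567424$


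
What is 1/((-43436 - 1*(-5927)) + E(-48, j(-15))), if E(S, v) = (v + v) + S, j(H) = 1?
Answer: -1/37555 ≈ -2.6628e-5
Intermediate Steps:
E(S, v) = S + 2*v (E(S, v) = 2*v + S = S + 2*v)
1/((-43436 - 1*(-5927)) + E(-48, j(-15))) = 1/((-43436 - 1*(-5927)) + (-48 + 2*1)) = 1/((-43436 + 5927) + (-48 + 2)) = 1/(-37509 - 46) = 1/(-37555) = -1/37555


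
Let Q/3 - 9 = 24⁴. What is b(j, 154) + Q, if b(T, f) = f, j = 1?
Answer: 995509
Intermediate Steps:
Q = 995355 (Q = 27 + 3*24⁴ = 27 + 3*331776 = 27 + 995328 = 995355)
b(j, 154) + Q = 154 + 995355 = 995509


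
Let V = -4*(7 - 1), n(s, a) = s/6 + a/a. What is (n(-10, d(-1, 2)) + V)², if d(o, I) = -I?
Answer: 5476/9 ≈ 608.44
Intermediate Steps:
n(s, a) = 1 + s/6 (n(s, a) = s*(⅙) + 1 = s/6 + 1 = 1 + s/6)
V = -24 (V = -4*6 = -24)
(n(-10, d(-1, 2)) + V)² = ((1 + (⅙)*(-10)) - 24)² = ((1 - 5/3) - 24)² = (-⅔ - 24)² = (-74/3)² = 5476/9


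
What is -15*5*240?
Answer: -18000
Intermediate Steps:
-15*5*240 = -75*240 = -18000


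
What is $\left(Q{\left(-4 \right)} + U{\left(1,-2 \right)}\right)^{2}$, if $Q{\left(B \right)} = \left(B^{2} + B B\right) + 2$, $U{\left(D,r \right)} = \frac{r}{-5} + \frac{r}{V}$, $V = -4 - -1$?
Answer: $\frac{276676}{225} \approx 1229.7$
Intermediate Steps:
$V = -3$ ($V = -4 + 1 = -3$)
$U{\left(D,r \right)} = - \frac{8 r}{15}$ ($U{\left(D,r \right)} = \frac{r}{-5} + \frac{r}{-3} = r \left(- \frac{1}{5}\right) + r \left(- \frac{1}{3}\right) = - \frac{r}{5} - \frac{r}{3} = - \frac{8 r}{15}$)
$Q{\left(B \right)} = 2 + 2 B^{2}$ ($Q{\left(B \right)} = \left(B^{2} + B^{2}\right) + 2 = 2 B^{2} + 2 = 2 + 2 B^{2}$)
$\left(Q{\left(-4 \right)} + U{\left(1,-2 \right)}\right)^{2} = \left(\left(2 + 2 \left(-4\right)^{2}\right) - - \frac{16}{15}\right)^{2} = \left(\left(2 + 2 \cdot 16\right) + \frac{16}{15}\right)^{2} = \left(\left(2 + 32\right) + \frac{16}{15}\right)^{2} = \left(34 + \frac{16}{15}\right)^{2} = \left(\frac{526}{15}\right)^{2} = \frac{276676}{225}$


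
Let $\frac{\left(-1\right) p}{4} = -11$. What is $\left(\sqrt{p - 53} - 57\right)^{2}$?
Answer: $3240 - 342 i \approx 3240.0 - 342.0 i$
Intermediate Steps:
$p = 44$ ($p = \left(-4\right) \left(-11\right) = 44$)
$\left(\sqrt{p - 53} - 57\right)^{2} = \left(\sqrt{44 - 53} - 57\right)^{2} = \left(\sqrt{-9} - 57\right)^{2} = \left(3 i - 57\right)^{2} = \left(-57 + 3 i\right)^{2}$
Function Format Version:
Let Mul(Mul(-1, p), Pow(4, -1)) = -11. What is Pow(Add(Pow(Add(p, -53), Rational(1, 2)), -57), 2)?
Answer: Add(3240, Mul(-342, I)) ≈ Add(3240.0, Mul(-342.00, I))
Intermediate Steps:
p = 44 (p = Mul(-4, -11) = 44)
Pow(Add(Pow(Add(p, -53), Rational(1, 2)), -57), 2) = Pow(Add(Pow(Add(44, -53), Rational(1, 2)), -57), 2) = Pow(Add(Pow(-9, Rational(1, 2)), -57), 2) = Pow(Add(Mul(3, I), -57), 2) = Pow(Add(-57, Mul(3, I)), 2)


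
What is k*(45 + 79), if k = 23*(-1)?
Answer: -2852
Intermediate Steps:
k = -23
k*(45 + 79) = -23*(45 + 79) = -23*124 = -2852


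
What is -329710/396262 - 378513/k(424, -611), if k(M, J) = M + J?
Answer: 74964331318/37050497 ≈ 2023.3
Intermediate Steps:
k(M, J) = J + M
-329710/396262 - 378513/k(424, -611) = -329710/396262 - 378513/(-611 + 424) = -329710*1/396262 - 378513/(-187) = -164855/198131 - 378513*(-1/187) = -164855/198131 + 378513/187 = 74964331318/37050497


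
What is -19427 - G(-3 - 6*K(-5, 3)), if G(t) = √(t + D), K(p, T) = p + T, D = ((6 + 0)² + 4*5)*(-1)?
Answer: -19427 - I*√47 ≈ -19427.0 - 6.8557*I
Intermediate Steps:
D = -56 (D = (6² + 20)*(-1) = (36 + 20)*(-1) = 56*(-1) = -56)
K(p, T) = T + p
G(t) = √(-56 + t) (G(t) = √(t - 56) = √(-56 + t))
-19427 - G(-3 - 6*K(-5, 3)) = -19427 - √(-56 + (-3 - 6*(3 - 5))) = -19427 - √(-56 + (-3 - 6*(-2))) = -19427 - √(-56 + (-3 + 12)) = -19427 - √(-56 + 9) = -19427 - √(-47) = -19427 - I*√47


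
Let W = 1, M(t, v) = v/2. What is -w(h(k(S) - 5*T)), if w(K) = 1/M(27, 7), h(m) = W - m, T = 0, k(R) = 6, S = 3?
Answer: -2/7 ≈ -0.28571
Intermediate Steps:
M(t, v) = v/2 (M(t, v) = v*(1/2) = v/2)
h(m) = 1 - m
w(K) = 2/7 (w(K) = 1/((1/2)*7) = 1/(7/2) = 2/7)
-w(h(k(S) - 5*T)) = -1*2/7 = -2/7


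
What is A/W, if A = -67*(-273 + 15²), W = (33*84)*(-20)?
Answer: -67/1155 ≈ -0.058009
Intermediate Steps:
W = -55440 (W = 2772*(-20) = -55440)
A = 3216 (A = -67*(-273 + 225) = -67*(-48) = 3216)
A/W = 3216/(-55440) = 3216*(-1/55440) = -67/1155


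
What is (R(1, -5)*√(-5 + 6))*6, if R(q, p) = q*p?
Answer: -30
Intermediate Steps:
R(q, p) = p*q
(R(1, -5)*√(-5 + 6))*6 = ((-5*1)*√(-5 + 6))*6 = -5*√1*6 = -5*1*6 = -5*6 = -30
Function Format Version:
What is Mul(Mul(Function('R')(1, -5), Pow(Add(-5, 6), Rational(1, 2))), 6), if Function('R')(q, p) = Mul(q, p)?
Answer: -30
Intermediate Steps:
Function('R')(q, p) = Mul(p, q)
Mul(Mul(Function('R')(1, -5), Pow(Add(-5, 6), Rational(1, 2))), 6) = Mul(Mul(Mul(-5, 1), Pow(Add(-5, 6), Rational(1, 2))), 6) = Mul(Mul(-5, Pow(1, Rational(1, 2))), 6) = Mul(Mul(-5, 1), 6) = Mul(-5, 6) = -30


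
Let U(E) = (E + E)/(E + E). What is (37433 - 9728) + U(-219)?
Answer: 27706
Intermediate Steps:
U(E) = 1 (U(E) = (2*E)/((2*E)) = (2*E)*(1/(2*E)) = 1)
(37433 - 9728) + U(-219) = (37433 - 9728) + 1 = 27705 + 1 = 27706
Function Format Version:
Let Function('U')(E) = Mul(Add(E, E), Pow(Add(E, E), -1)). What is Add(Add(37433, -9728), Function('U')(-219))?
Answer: 27706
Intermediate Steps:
Function('U')(E) = 1 (Function('U')(E) = Mul(Mul(2, E), Pow(Mul(2, E), -1)) = Mul(Mul(2, E), Mul(Rational(1, 2), Pow(E, -1))) = 1)
Add(Add(37433, -9728), Function('U')(-219)) = Add(Add(37433, -9728), 1) = Add(27705, 1) = 27706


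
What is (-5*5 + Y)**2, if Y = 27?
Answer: 4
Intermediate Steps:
(-5*5 + Y)**2 = (-5*5 + 27)**2 = (-25 + 27)**2 = 2**2 = 4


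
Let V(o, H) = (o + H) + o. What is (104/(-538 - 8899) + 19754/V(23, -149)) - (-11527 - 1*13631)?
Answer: 24267423528/972011 ≈ 24966.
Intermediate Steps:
V(o, H) = H + 2*o (V(o, H) = (H + o) + o = H + 2*o)
(104/(-538 - 8899) + 19754/V(23, -149)) - (-11527 - 1*13631) = (104/(-538 - 8899) + 19754/(-149 + 2*23)) - (-11527 - 1*13631) = (104/(-9437) + 19754/(-149 + 46)) - (-11527 - 13631) = (104*(-1/9437) + 19754/(-103)) - 1*(-25158) = (-104/9437 + 19754*(-1/103)) + 25158 = (-104/9437 - 19754/103) + 25158 = -186429210/972011 + 25158 = 24267423528/972011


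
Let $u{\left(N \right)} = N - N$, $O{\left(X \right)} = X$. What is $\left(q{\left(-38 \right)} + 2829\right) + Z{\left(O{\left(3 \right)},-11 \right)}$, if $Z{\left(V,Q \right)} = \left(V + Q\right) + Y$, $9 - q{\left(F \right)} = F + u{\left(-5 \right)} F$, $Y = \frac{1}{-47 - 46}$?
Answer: $\frac{266723}{93} \approx 2868.0$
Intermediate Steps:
$Y = - \frac{1}{93}$ ($Y = \frac{1}{-93} = - \frac{1}{93} \approx -0.010753$)
$u{\left(N \right)} = 0$
$q{\left(F \right)} = 9 - F$ ($q{\left(F \right)} = 9 - \left(F + 0 F\right) = 9 - \left(F + 0\right) = 9 - F$)
$Z{\left(V,Q \right)} = - \frac{1}{93} + Q + V$ ($Z{\left(V,Q \right)} = \left(V + Q\right) - \frac{1}{93} = \left(Q + V\right) - \frac{1}{93} = - \frac{1}{93} + Q + V$)
$\left(q{\left(-38 \right)} + 2829\right) + Z{\left(O{\left(3 \right)},-11 \right)} = \left(\left(9 - -38\right) + 2829\right) - \frac{745}{93} = \left(\left(9 + 38\right) + 2829\right) - \frac{745}{93} = \left(47 + 2829\right) - \frac{745}{93} = 2876 - \frac{745}{93} = \frac{266723}{93}$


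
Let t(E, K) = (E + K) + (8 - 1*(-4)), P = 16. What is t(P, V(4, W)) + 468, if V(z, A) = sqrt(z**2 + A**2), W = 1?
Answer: 496 + sqrt(17) ≈ 500.12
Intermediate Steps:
V(z, A) = sqrt(A**2 + z**2)
t(E, K) = 12 + E + K (t(E, K) = (E + K) + (8 + 4) = (E + K) + 12 = 12 + E + K)
t(P, V(4, W)) + 468 = (12 + 16 + sqrt(1**2 + 4**2)) + 468 = (12 + 16 + sqrt(1 + 16)) + 468 = (12 + 16 + sqrt(17)) + 468 = (28 + sqrt(17)) + 468 = 496 + sqrt(17)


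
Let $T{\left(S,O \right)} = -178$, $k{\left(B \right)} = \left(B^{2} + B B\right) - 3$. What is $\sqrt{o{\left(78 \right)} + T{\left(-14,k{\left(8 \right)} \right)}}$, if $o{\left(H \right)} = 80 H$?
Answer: $\sqrt{6062} \approx 77.859$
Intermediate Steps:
$k{\left(B \right)} = -3 + 2 B^{2}$ ($k{\left(B \right)} = \left(B^{2} + B^{2}\right) - 3 = 2 B^{2} - 3 = -3 + 2 B^{2}$)
$\sqrt{o{\left(78 \right)} + T{\left(-14,k{\left(8 \right)} \right)}} = \sqrt{80 \cdot 78 - 178} = \sqrt{6240 - 178} = \sqrt{6062}$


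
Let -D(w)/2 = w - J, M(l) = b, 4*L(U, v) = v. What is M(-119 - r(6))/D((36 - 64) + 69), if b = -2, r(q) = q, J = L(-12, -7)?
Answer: 4/171 ≈ 0.023392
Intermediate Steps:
L(U, v) = v/4
J = -7/4 (J = (¼)*(-7) = -7/4 ≈ -1.7500)
M(l) = -2
D(w) = -7/2 - 2*w (D(w) = -2*(w - 1*(-7/4)) = -2*(w + 7/4) = -2*(7/4 + w) = -7/2 - 2*w)
M(-119 - r(6))/D((36 - 64) + 69) = -2/(-7/2 - 2*((36 - 64) + 69)) = -2/(-7/2 - 2*(-28 + 69)) = -2/(-7/2 - 2*41) = -2/(-7/2 - 82) = -2/(-171/2) = -2*(-2/171) = 4/171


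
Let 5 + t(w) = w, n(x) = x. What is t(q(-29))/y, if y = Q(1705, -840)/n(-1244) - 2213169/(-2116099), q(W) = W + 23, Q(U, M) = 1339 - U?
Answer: -14478349358/1763837235 ≈ -8.2084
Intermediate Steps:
q(W) = 23 + W
t(w) = -5 + w
y = 1763837235/1316213578 (y = (1339 - 1*1705)/(-1244) - 2213169/(-2116099) = (1339 - 1705)*(-1/1244) - 2213169*(-1/2116099) = -366*(-1/1244) + 2213169/2116099 = 183/622 + 2213169/2116099 = 1763837235/1316213578 ≈ 1.3401)
t(q(-29))/y = (-5 + (23 - 29))/(1763837235/1316213578) = (-5 - 6)*(1316213578/1763837235) = -11*1316213578/1763837235 = -14478349358/1763837235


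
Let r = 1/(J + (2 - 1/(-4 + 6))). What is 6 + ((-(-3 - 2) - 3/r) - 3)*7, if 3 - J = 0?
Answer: -149/2 ≈ -74.500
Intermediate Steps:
J = 3 (J = 3 - 1*0 = 3 + 0 = 3)
r = 2/9 (r = 1/(3 + (2 - 1/(-4 + 6))) = 1/(3 + (2 - 1/2)) = 1/(3 + (2 - 1*½)) = 1/(3 + (2 - ½)) = 1/(3 + 3/2) = 1/(9/2) = 2/9 ≈ 0.22222)
6 + ((-(-3 - 2) - 3/r) - 3)*7 = 6 + ((-(-3 - 2) - 3/2/9) - 3)*7 = 6 + ((-1*(-5) - 3*9/2) - 3)*7 = 6 + ((5 - 27/2) - 3)*7 = 6 + (-17/2 - 3)*7 = 6 - 23/2*7 = 6 - 161/2 = -149/2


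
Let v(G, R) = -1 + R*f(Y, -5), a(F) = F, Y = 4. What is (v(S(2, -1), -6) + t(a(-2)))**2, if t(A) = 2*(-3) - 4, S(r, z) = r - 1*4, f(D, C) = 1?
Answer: 289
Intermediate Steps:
S(r, z) = -4 + r (S(r, z) = r - 4 = -4 + r)
v(G, R) = -1 + R (v(G, R) = -1 + R*1 = -1 + R)
t(A) = -10 (t(A) = -6 - 4 = -10)
(v(S(2, -1), -6) + t(a(-2)))**2 = ((-1 - 6) - 10)**2 = (-7 - 10)**2 = (-17)**2 = 289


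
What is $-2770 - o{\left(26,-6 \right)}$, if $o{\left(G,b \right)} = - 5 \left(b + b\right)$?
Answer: $-2830$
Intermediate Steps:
$o{\left(G,b \right)} = - 10 b$ ($o{\left(G,b \right)} = - 5 \cdot 2 b = - 10 b$)
$-2770 - o{\left(26,-6 \right)} = -2770 - \left(-10\right) \left(-6\right) = -2770 - 60 = -2830$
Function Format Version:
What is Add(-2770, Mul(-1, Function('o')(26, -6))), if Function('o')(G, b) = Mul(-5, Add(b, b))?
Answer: -2830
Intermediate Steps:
Function('o')(G, b) = Mul(-10, b) (Function('o')(G, b) = Mul(-5, Mul(2, b)) = Mul(-10, b))
Add(-2770, Mul(-1, Function('o')(26, -6))) = Add(-2770, Mul(-1, Mul(-10, -6))) = Add(-2770, Mul(-1, 60)) = Add(-2770, -60) = -2830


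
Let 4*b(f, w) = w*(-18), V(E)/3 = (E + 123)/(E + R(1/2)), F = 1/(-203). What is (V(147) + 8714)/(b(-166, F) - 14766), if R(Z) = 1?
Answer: -130983923/221814519 ≈ -0.59051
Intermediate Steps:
F = -1/203 ≈ -0.0049261
V(E) = 3*(123 + E)/(1 + E) (V(E) = 3*((E + 123)/(E + 1)) = 3*((123 + E)/(1 + E)) = 3*(123 + E)/(1 + E))
b(f, w) = -9*w/2 (b(f, w) = (w*(-18))/4 = (-18*w)/4 = -9*w/2)
(V(147) + 8714)/(b(-166, F) - 14766) = (3*(123 + 147)/(1 + 147) + 8714)/(-9/2*(-1/203) - 14766) = (3*270/148 + 8714)/(9/406 - 14766) = (3*(1/148)*270 + 8714)/(-5994987/406) = (405/74 + 8714)*(-406/5994987) = (645241/74)*(-406/5994987) = -130983923/221814519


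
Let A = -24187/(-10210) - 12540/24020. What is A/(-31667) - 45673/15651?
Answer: -17735518512987077/6077399181099570 ≈ -2.9183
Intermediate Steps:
A = 22646917/12262210 (A = -24187*(-1/10210) - 12540*1/24020 = 24187/10210 - 627/1201 = 22646917/12262210 ≈ 1.8469)
A/(-31667) - 45673/15651 = (22646917/12262210)/(-31667) - 45673/15651 = (22646917/12262210)*(-1/31667) - 45673*1/15651 = -22646917/388307404070 - 45673/15651 = -17735518512987077/6077399181099570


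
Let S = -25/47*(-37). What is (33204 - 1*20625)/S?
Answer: 591213/925 ≈ 639.15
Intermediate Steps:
S = 925/47 (S = -25*1/47*(-37) = -25/47*(-37) = 925/47 ≈ 19.681)
(33204 - 1*20625)/S = (33204 - 1*20625)/(925/47) = (33204 - 20625)*(47/925) = 12579*(47/925) = 591213/925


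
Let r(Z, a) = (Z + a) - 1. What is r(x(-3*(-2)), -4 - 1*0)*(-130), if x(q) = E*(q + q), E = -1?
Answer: 2210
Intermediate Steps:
x(q) = -2*q (x(q) = -(q + q) = -2*q)
r(Z, a) = -1 + Z + a
r(x(-3*(-2)), -4 - 1*0)*(-130) = (-1 - (-6)*(-2) + (-4 - 1*0))*(-130) = (-1 - 2*6 + (-4 + 0))*(-130) = (-1 - 12 - 4)*(-130) = -17*(-130) = 2210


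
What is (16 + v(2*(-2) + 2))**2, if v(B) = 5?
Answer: 441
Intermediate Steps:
(16 + v(2*(-2) + 2))**2 = (16 + 5)**2 = 21**2 = 441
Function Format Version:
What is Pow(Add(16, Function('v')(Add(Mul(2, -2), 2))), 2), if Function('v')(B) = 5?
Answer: 441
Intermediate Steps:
Pow(Add(16, Function('v')(Add(Mul(2, -2), 2))), 2) = Pow(Add(16, 5), 2) = Pow(21, 2) = 441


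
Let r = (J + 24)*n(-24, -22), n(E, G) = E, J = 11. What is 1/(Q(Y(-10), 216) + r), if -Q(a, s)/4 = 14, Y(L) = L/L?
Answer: -1/896 ≈ -0.0011161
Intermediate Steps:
Y(L) = 1
Q(a, s) = -56 (Q(a, s) = -4*14 = -56)
r = -840 (r = (11 + 24)*(-24) = 35*(-24) = -840)
1/(Q(Y(-10), 216) + r) = 1/(-56 - 840) = 1/(-896) = -1/896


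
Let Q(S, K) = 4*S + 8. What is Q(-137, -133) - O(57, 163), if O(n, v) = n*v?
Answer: -9831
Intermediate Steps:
Q(S, K) = 8 + 4*S
Q(-137, -133) - O(57, 163) = (8 + 4*(-137)) - 57*163 = (8 - 548) - 1*9291 = -540 - 9291 = -9831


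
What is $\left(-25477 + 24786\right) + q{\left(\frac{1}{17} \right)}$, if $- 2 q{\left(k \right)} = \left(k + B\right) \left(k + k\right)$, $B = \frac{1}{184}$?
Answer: $- \frac{36744817}{53176} \approx -691.0$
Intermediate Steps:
$B = \frac{1}{184} \approx 0.0054348$
$q{\left(k \right)} = - k \left(\frac{1}{184} + k\right)$ ($q{\left(k \right)} = - \frac{\left(k + \frac{1}{184}\right) \left(k + k\right)}{2} = - \frac{\left(\frac{1}{184} + k\right) 2 k}{2} = - \frac{2 k \left(\frac{1}{184} + k\right)}{2} = - k \left(\frac{1}{184} + k\right)$)
$\left(-25477 + 24786\right) + q{\left(\frac{1}{17} \right)} = \left(-25477 + 24786\right) - \frac{\frac{1}{184} + \frac{1}{17}}{17} = -691 - \frac{\frac{1}{184} + \frac{1}{17}}{17} = -691 - \frac{1}{17} \cdot \frac{201}{3128} = -691 - \frac{201}{53176} = - \frac{36744817}{53176}$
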